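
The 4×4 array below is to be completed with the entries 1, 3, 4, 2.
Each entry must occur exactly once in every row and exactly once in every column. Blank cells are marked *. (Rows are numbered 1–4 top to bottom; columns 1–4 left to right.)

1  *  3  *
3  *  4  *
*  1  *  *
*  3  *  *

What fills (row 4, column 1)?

Row 2, column 2: row 2 has {3, 4} and column 2 has {1, 3}, leaving only 2.
Row 1, column 2: row 1 has {1, 3} and column 2 has {1, 3, 2}, leaving only 4.
Row 1, column 4: row 1 has {1, 3, 4} and column 4 has {}, leaving only 2.
Row 2, column 4: row 2 has {3, 4, 2} and column 4 has {2}, leaving only 1.
Row 3, column 3: row 3 has {1} and column 3 has {3, 4}, leaving only 2.
Row 3, column 1: row 3 has {1, 2} and column 1 has {1, 3}, leaving only 4.
Row 4 already has {3} and column 1 already has {1, 3, 4}, so row 4, column 1 must be 2.

2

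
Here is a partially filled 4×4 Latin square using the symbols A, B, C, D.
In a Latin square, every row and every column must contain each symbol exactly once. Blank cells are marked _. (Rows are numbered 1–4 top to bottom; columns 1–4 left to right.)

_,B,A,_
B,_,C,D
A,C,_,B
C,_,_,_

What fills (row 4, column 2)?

Row 1, column 1: row 1 has {A, B} and column 1 has {A, B, C}, leaving only D.
Row 1, column 4: row 1 has {A, B, D} and column 4 has {B, D}, leaving only C.
Row 2, column 2: row 2 has {B, C, D} and column 2 has {B, C}, leaving only A.
Row 4 already has {C} and column 2 already has {A, B, C}, so row 4, column 2 must be D.

D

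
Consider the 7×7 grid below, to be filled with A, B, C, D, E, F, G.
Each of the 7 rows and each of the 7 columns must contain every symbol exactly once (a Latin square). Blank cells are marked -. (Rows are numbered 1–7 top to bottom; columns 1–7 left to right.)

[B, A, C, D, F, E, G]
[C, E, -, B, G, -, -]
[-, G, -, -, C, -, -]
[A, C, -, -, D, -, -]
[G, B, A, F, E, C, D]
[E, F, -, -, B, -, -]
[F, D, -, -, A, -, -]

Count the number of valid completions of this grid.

13

Row 2, column 3: eliminating its row and column leaves {D, F}.
Row 2, column 6: eliminating its row and column leaves {A, D, F}.
Row 2, column 7: eliminating its row and column leaves {A, F}.
Row 3, column 1: eliminating its row and column leaves {D}.
Row 3, column 3: eliminating its row and column leaves {B, D, E, F}.
Row 3, column 4: eliminating its row and column leaves {A, E}.
Row 3, column 6: eliminating its row and column leaves {A, B, D, F}.
Row 3, column 7: eliminating its row and column leaves {A, B, E, F}.
Row 4, column 3: eliminating its row and column leaves {B, E, F, G}.
Row 4, column 4: eliminating its row and column leaves {E, G}.
Row 4, column 6: eliminating its row and column leaves {B, F, G}.
Row 4, column 7: eliminating its row and column leaves {B, E, F}.
Row 6, column 3: eliminating its row and column leaves {D, G}.
Row 6, column 4: eliminating its row and column leaves {A, C, G}.
Row 6, column 6: eliminating its row and column leaves {A, D, G}.
Row 6, column 7: eliminating its row and column leaves {A, C}.
Row 7, column 3: eliminating its row and column leaves {B, E, G}.
Row 7, column 4: eliminating its row and column leaves {C, E, G}.
Row 7, column 6: eliminating its row and column leaves {B, G}.
Row 7, column 7: eliminating its row and column leaves {B, C, E}.
Enumerating the assignments across these blanks that avoid any row or column repeat gives 13 completions.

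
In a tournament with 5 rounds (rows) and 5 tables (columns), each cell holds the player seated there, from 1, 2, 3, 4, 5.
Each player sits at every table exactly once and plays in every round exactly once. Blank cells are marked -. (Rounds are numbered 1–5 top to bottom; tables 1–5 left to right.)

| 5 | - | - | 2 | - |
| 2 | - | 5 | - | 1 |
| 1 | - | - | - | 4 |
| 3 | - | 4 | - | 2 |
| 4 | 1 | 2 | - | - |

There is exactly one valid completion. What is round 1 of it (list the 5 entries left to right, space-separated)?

Round 1, table 5: round 1 has {2, 5} and table 5 has {1, 2, 4}, leaving only 3.
Round 1, table 2: round 1 has {2, 3, 5} and table 2 has {1}, leaving only 4.
Round 1, table 3: round 1 has {2, 3, 4, 5} and table 3 has {2, 4, 5}, leaving only 1.
So round 1 reads: 5 4 1 2 3.

5 4 1 2 3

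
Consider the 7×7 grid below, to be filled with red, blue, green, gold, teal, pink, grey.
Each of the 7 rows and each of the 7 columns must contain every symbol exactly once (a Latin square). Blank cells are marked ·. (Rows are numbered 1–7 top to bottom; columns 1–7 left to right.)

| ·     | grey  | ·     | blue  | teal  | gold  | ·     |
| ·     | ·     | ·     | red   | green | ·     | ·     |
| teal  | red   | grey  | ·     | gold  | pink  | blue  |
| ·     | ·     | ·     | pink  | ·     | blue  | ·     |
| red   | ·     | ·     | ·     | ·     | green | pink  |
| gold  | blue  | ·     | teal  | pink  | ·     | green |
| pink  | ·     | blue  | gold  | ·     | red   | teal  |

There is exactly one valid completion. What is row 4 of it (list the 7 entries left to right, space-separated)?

grey teal green pink red blue gold

Row 1, column 1: row 1 has {blue, gold, teal, grey} and column 1 has {red, gold, teal, pink}, leaving only green.
Row 4, column 1: row 4 has {blue, pink} and column 1 has {red, green, gold, teal, pink}, leaving only grey.
Row 4, column 5: row 4 has {blue, pink, grey} and column 5 has {green, gold, teal, pink}, leaving only red.
Row 4, column 7: row 4 has {red, blue, pink, grey} and column 7 has {blue, green, teal, pink}, leaving only gold.
Row 1, column 7: row 1 has {blue, green, gold, teal, grey} and column 7 has {blue, green, gold, teal, pink}, leaving only red.
Row 1, column 3: row 1 has {red, blue, green, gold, teal, grey} and column 3 has {blue, grey}, leaving only pink.
Row 2, column 1: row 2 has {red, green} and column 1 has {red, green, gold, teal, pink, grey}, leaving only blue.
Row 2, column 7: row 2 has {red, blue, green} and column 7 has {red, blue, green, gold, teal, pink}, leaving only grey.
Row 2, column 6: row 2 has {red, blue, green, grey} and column 6 has {red, blue, green, gold, pink}, leaving only teal.
Row 2, column 3: row 2 has {red, blue, green, teal, grey} and column 3 has {blue, pink, grey}, leaving only gold.
Row 2, column 2: row 2 has {red, blue, green, gold, teal, grey} and column 2 has {red, blue, grey}, leaving only pink.
Row 3, column 4: row 3 has {red, blue, gold, teal, pink, grey} and column 4 has {red, blue, gold, teal, pink}, leaving only green.
Row 5, column 3: row 5 has {red, green, pink} and column 3 has {blue, gold, pink, grey}, leaving only teal.
Row 4, column 3: row 4 has {red, blue, gold, pink, grey} and column 3 has {blue, gold, teal, pink, grey}, leaving only green.
Row 4, column 2: row 4 has {red, blue, green, gold, pink, grey} and column 2 has {red, blue, pink, grey}, leaving only teal.
So row 4 reads: grey teal green pink red blue gold.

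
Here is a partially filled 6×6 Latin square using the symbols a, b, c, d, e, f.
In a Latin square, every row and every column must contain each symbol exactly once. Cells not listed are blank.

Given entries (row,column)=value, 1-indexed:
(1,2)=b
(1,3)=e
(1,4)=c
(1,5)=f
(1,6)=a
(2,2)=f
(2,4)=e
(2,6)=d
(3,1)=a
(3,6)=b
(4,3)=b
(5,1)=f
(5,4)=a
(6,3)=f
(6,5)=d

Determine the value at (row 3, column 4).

Row 1, column 1: row 1 has {a, b, c, e, f} and column 1 has {a, f}, leaving only d.
Row 6, column 4: row 6 has {d, f} and column 4 has {a, c, e}, leaving only b.
Row 3, column 4 is narrowed to {d, f}.
If it were d, then row 3, column 5 would be left with no valid symbol.
So row 3, column 4 must be f.

f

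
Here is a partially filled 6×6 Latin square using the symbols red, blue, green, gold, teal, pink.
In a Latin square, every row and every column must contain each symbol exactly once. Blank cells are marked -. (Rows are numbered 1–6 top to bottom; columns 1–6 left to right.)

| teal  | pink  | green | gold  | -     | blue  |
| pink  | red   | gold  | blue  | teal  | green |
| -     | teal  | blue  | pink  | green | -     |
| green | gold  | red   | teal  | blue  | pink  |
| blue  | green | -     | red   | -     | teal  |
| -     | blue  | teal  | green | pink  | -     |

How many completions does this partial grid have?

2

Row 1, column 5: eliminating its row and column leaves {red}.
Row 3, column 1: eliminating its row and column leaves {red, gold}.
Row 3, column 6: eliminating its row and column leaves {red, gold}.
Row 5, column 3: eliminating its row and column leaves {pink}.
Row 5, column 5: eliminating its row and column leaves {gold}.
Row 6, column 1: eliminating its row and column leaves {red, gold}.
Row 6, column 6: eliminating its row and column leaves {red, gold}.
Enumerating the assignments across these blanks that avoid any row or column repeat gives 2 completions.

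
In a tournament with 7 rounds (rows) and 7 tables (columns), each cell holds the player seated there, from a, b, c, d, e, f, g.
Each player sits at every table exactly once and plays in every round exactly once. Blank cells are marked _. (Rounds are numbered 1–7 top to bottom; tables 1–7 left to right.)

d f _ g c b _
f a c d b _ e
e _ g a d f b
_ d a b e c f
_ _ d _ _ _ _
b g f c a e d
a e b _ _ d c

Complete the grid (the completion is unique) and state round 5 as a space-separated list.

Round 1, table 3: round 1 has {b, c, d, f, g} and table 3 has {a, b, c, d, f, g}, leaving only e.
Round 1, table 7: round 1 has {b, c, d, e, f, g} and table 7 has {b, c, d, e, f}, leaving only a.
Round 5, table 7: round 5 has {d} and table 7 has {a, b, c, d, e, f}, leaving only g.
Round 5, table 1: round 5 has {d, g} and table 1 has {a, b, d, e, f}, leaving only c.
Round 5, table 2: round 5 has {c, d, g} and table 2 has {a, d, e, f, g}, leaving only b.
Round 5, table 5: round 5 has {b, c, d, g} and table 5 has {a, b, c, d, e}, leaving only f.
Round 5, table 4: round 5 has {b, c, d, f, g} and table 4 has {a, b, c, d, g}, leaving only e.
Round 5, table 6: round 5 has {b, c, d, e, f, g} and table 6 has {b, c, d, e, f}, leaving only a.
So round 5 reads: c b d e f a g.

c b d e f a g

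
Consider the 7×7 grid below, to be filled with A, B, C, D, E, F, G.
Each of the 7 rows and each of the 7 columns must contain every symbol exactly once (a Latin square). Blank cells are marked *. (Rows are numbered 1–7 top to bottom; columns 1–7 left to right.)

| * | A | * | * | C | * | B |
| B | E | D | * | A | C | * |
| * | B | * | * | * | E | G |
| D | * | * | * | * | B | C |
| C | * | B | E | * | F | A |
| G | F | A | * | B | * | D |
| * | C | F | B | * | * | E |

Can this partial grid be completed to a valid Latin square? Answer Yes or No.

No

Row 6, column 6: row 6 together with column 6 already contain {A, B, C, D, E, F, G} — every symbol — so nothing can go there. The grid has no valid completion.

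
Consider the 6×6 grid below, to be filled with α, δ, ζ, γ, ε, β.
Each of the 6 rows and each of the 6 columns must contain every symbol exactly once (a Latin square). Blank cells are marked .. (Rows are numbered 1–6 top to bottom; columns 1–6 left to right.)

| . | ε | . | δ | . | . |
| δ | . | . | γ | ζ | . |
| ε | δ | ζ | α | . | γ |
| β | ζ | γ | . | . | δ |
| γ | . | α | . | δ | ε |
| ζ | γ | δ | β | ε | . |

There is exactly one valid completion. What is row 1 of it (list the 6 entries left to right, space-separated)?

Row 1, column 1: row 1 has {δ, ε} and column 1 has {δ, ζ, γ, ε, β}, leaving only α.
Row 1, column 3: row 1 has {α, δ, ε} and column 3 has {α, δ, ζ, γ}, leaving only β.
Row 1, column 5: row 1 has {α, δ, ε, β} and column 5 has {δ, ζ, ε}, leaving only γ.
Row 1, column 6: row 1 has {α, δ, γ, ε, β} and column 6 has {δ, γ, ε}, leaving only ζ.
So row 1 reads: α ε β δ γ ζ.

α ε β δ γ ζ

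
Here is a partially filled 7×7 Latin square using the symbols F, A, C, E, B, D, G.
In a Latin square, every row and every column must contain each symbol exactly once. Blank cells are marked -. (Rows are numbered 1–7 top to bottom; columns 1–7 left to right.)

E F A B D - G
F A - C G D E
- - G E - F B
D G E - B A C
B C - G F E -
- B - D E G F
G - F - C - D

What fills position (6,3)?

C

Row 6 already has {F, E, B, D, G} and column 3 already has {F, A, E, G}, so row 6, column 3 must be C.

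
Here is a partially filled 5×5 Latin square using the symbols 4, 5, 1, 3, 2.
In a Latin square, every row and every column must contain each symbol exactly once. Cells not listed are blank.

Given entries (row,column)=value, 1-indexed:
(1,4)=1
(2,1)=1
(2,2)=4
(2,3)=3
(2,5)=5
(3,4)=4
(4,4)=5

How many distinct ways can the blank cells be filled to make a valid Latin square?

56

Row 1, column 1: eliminating its row and column leaves {4, 5, 3, 2}.
Row 1, column 2: eliminating its row and column leaves {5, 3, 2}.
Row 1, column 3: eliminating its row and column leaves {4, 5, 2}.
Row 1, column 5: eliminating its row and column leaves {4, 3, 2}.
Row 2, column 4: eliminating its row and column leaves {2}.
Row 3, column 1: eliminating its row and column leaves {5, 3, 2}.
Row 3, column 2: eliminating its row and column leaves {5, 1, 3, 2}.
Row 3, column 3: eliminating its row and column leaves {5, 1, 2}.
Row 3, column 5: eliminating its row and column leaves {1, 3, 2}.
Row 4, column 1: eliminating its row and column leaves {4, 3, 2}.
Row 4, column 2: eliminating its row and column leaves {1, 3, 2}.
Row 4, column 3: eliminating its row and column leaves {4, 1, 2}.
Row 4, column 5: eliminating its row and column leaves {4, 1, 3, 2}.
Row 5, column 1: eliminating its row and column leaves {4, 5, 3, 2}.
Row 5, column 2: eliminating its row and column leaves {5, 1, 3, 2}.
Row 5, column 3: eliminating its row and column leaves {4, 5, 1, 2}.
Row 5, column 4: eliminating its row and column leaves {3, 2}.
Row 5, column 5: eliminating its row and column leaves {4, 1, 3, 2}.
Enumerating the assignments across these blanks that avoid any row or column repeat gives 56 completions.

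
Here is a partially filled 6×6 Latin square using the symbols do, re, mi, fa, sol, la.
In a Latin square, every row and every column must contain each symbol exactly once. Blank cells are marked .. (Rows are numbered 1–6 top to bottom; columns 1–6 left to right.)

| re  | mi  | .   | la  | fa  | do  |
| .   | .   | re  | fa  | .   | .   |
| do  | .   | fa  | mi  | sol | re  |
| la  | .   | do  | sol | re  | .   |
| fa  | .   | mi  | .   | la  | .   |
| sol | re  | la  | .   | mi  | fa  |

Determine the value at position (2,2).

Row 1, column 3: row 1 has {do, re, mi, fa, la} and column 3 has {do, re, mi, fa, la}, leaving only sol.
Row 2, column 1: row 2 has {re, fa} and column 1 has {do, re, fa, sol, la}, leaving only mi.
Row 2, column 5: row 2 has {re, mi, fa} and column 5 has {re, mi, fa, sol, la}, leaving only do.
Row 3, column 2: row 3 has {do, re, mi, fa, sol} and column 2 has {re, mi}, leaving only la.
Row 2 already has {do, re, mi, fa} and column 2 already has {re, mi, la}, so row 2, column 2 must be sol.

sol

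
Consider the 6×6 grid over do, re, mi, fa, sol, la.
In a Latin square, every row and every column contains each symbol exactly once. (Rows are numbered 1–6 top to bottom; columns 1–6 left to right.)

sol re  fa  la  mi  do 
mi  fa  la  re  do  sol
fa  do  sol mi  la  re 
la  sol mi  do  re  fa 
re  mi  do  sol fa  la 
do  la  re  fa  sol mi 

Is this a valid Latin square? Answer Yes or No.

Each row is a permutation of the 6 symbols, and so is each column.

Yes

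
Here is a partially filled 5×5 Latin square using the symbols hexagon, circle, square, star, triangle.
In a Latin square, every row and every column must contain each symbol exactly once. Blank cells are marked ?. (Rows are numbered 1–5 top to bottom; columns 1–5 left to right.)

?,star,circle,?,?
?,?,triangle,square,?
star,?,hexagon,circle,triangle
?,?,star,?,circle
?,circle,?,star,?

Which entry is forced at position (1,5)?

Row 2, column 2: row 2 has {square, triangle} and column 2 has {circle, star}, leaving only hexagon.
Row 2, column 1: row 2 has {hexagon, square, triangle} and column 1 has {star}, leaving only circle.
Row 2, column 5: row 2 has {hexagon, circle, square, triangle} and column 5 has {circle, triangle}, leaving only star.
Row 3, column 2: row 3 has {hexagon, circle, star, triangle} and column 2 has {hexagon, circle, star}, leaving only square.
Row 4, column 2: row 4 has {circle, star} and column 2 has {hexagon, circle, square, star}, leaving only triangle.
Row 4, column 4: row 4 has {circle, star, triangle} and column 4 has {circle, square, star}, leaving only hexagon.
Row 1, column 4: row 1 has {circle, star} and column 4 has {hexagon, circle, square, star}, leaving only triangle.
Row 4, column 1: row 4 has {hexagon, circle, star, triangle} and column 1 has {circle, star}, leaving only square.
Row 1, column 1: row 1 has {circle, star, triangle} and column 1 has {circle, square, star}, leaving only hexagon.
Row 1 already has {hexagon, circle, star, triangle} and column 5 already has {circle, star, triangle}, so row 1, column 5 must be square.

square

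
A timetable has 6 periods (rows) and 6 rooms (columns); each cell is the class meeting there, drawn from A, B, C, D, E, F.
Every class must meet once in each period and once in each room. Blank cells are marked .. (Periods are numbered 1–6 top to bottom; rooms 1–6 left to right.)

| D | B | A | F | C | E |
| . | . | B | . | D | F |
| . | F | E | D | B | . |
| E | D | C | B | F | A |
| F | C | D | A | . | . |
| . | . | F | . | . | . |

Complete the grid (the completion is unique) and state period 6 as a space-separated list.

B E F C A D

Period 3, room 6: period 3 has {B, D, E, F} and room 6 has {A, E, F}, leaving only C.
Period 3, room 1: period 3 has {B, C, D, E, F} and room 1 has {D, E, F}, leaving only A.
Period 2, room 1: period 2 has {B, D, F} and room 1 has {A, D, E, F}, leaving only C.
Period 6, room 1: period 6 has {F} and room 1 has {A, C, D, E, F}, leaving only B.
Period 6, room 6: period 6 has {B, F} and room 6 has {A, C, E, F}, leaving only D.
Period 2, room 4: period 2 has {B, C, D, F} and room 4 has {A, B, D, F}, leaving only E.
Period 6, room 4: period 6 has {B, D, F} and room 4 has {A, B, D, E, F}, leaving only C.
Period 2, room 2: period 2 has {B, C, D, E, F} and room 2 has {B, C, D, F}, leaving only A.
Period 6, room 2: period 6 has {B, C, D, F} and room 2 has {A, B, C, D, F}, leaving only E.
Period 6, room 5: period 6 has {B, C, D, E, F} and room 5 has {B, C, D, F}, leaving only A.
So period 6 reads: B E F C A D.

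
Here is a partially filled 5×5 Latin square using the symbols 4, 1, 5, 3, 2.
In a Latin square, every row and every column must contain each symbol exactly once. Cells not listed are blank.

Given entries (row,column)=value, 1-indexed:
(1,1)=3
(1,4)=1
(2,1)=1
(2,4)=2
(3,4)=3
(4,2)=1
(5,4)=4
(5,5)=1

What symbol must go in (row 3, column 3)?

1

Row 4, column 4: row 4 has {1} and column 4 has {4, 1, 3, 2}, leaving only 5.
Row 3, column 3 is narrowed to {4, 1, 5, 2}.
If it were 4, propagating the remaining blanks reaches a contradiction.
If it were 5, propagating the remaining blanks reaches a contradiction.
If it were 2, propagating the remaining blanks reaches a contradiction.
So row 3, column 3 must be 1.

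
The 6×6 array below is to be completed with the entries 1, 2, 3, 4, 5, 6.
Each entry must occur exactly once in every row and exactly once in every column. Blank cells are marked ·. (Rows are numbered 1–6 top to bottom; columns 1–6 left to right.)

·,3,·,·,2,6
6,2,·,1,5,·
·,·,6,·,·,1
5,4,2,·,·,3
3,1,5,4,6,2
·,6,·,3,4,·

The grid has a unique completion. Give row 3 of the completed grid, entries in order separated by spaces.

Row 3, column 2: row 3 has {1, 6} and column 2 has {1, 2, 3, 4, 6}, leaving only 5.
Row 3, column 4: row 3 has {1, 5, 6} and column 4 has {1, 3, 4}, leaving only 2.
Row 3, column 1: row 3 has {1, 2, 5, 6} and column 1 has {3, 5, 6}, leaving only 4.
Row 3, column 5: row 3 has {1, 2, 4, 5, 6} and column 5 has {2, 4, 5, 6}, leaving only 3.
So row 3 reads: 4 5 6 2 3 1.

4 5 6 2 3 1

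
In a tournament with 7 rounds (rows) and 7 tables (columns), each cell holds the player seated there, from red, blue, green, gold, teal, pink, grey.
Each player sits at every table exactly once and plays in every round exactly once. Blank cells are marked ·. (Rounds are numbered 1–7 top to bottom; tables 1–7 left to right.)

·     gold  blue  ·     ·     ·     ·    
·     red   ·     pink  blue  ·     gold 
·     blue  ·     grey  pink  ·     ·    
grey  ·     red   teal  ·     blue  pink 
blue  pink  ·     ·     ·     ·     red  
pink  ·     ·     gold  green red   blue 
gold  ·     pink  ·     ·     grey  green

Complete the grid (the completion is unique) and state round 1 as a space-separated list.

green gold blue red teal pink grey

Round 3, table 7: round 3 has {blue, pink, grey} and table 7 has {red, blue, green, gold, pink}, leaving only teal.
Round 1, table 7: round 1 has {blue, gold} and table 7 has {red, blue, green, gold, teal, pink}, leaving only grey.
Round 4, table 2: round 4 has {red, blue, teal, pink, grey} and table 2 has {red, blue, gold, pink}, leaving only green.
Round 4, table 5: round 4 has {red, blue, green, teal, pink, grey} and table 5 has {blue, green, pink}, leaving only gold.
Round 5, table 4: round 5 has {red, blue, pink} and table 4 has {gold, teal, pink, grey}, leaving only green.
Round 1, table 4: round 1 has {blue, gold, grey} and table 4 has {green, gold, teal, pink, grey}, leaving only red.
Round 1, table 5: round 1 has {red, blue, gold, grey} and table 5 has {blue, green, gold, pink}, leaving only teal.
Round 1, table 1: round 1 has {red, blue, gold, teal, grey} and table 1 has {blue, gold, pink, grey}, leaving only green.
Round 1, table 6: round 1 has {red, blue, green, gold, teal, grey} and table 6 has {red, blue, grey}, leaving only pink.
So round 1 reads: green gold blue red teal pink grey.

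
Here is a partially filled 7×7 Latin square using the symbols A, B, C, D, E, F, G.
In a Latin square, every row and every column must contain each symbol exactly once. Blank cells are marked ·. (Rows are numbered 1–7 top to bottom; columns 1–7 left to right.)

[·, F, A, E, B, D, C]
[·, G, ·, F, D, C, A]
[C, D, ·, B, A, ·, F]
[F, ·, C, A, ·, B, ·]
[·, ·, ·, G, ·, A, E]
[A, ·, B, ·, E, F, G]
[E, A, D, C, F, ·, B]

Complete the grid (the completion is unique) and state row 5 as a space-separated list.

Row 5, column 3: row 5 has {A, E, G} and column 3 has {A, B, C, D}, leaving only F.
Row 5, column 5: row 5 has {A, E, F, G} and column 5 has {A, B, D, E, F}, leaving only C.
Row 5, column 2: row 5 has {A, C, E, F, G} and column 2 has {A, D, F, G}, leaving only B.
Row 5, column 1: row 5 has {A, B, C, E, F, G} and column 1 has {A, C, E, F}, leaving only D.
So row 5 reads: D B F G C A E.

D B F G C A E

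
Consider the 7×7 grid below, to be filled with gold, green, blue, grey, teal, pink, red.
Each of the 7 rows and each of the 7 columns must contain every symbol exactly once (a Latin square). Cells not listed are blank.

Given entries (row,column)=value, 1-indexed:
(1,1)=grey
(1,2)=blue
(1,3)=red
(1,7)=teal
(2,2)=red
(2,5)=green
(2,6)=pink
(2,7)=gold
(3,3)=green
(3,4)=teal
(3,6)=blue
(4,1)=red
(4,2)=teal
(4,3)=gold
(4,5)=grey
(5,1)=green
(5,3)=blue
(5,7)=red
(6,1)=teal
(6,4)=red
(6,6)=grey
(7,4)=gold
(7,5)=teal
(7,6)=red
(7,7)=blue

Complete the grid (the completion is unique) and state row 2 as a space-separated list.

blue red teal grey green pink gold

Row 2, column 1: row 2 has {gold, green, pink, red} and column 1 has {green, grey, teal, red}, leaving only blue.
Row 2, column 4: row 2 has {gold, green, blue, pink, red} and column 4 has {gold, teal, red}, leaving only grey.
Row 2, column 3: row 2 has {gold, green, blue, grey, pink, red} and column 3 has {gold, green, blue, red}, leaving only teal.
So row 2 reads: blue red teal grey green pink gold.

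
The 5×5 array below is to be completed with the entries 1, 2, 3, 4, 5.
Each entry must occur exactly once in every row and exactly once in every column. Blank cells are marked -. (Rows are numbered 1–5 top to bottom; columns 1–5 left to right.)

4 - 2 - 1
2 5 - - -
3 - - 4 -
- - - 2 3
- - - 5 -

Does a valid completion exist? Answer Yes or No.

Row 1, column 2: row 1 has {1, 2, 4} and column 2 has {5}, so it must be 3.
Now row 1, column 4: row 1 together with column 4 already contain {1, 2, 3, 4, 5} — every symbol — so nothing can go there. The grid has no valid completion.

No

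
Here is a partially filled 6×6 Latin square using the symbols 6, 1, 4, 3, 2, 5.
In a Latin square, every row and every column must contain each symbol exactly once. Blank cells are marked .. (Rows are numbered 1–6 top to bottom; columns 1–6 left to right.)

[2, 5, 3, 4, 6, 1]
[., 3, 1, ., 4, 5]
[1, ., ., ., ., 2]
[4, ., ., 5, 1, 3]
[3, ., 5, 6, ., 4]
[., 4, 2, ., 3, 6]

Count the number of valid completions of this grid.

Row 2, column 1: eliminating its row and column leaves {6}.
Row 2, column 4: eliminating its row and column leaves {2}.
Row 3, column 2: eliminating its row and column leaves {6}.
Row 3, column 3: eliminating its row and column leaves {6, 4}.
Row 3, column 4: eliminating its row and column leaves {3}.
Row 3, column 5: eliminating its row and column leaves {5}.
Row 4, column 2: eliminating its row and column leaves {6, 2}.
Row 4, column 3: eliminating its row and column leaves {6}.
Row 5, column 2: eliminating its row and column leaves {1, 2}.
Row 5, column 5: eliminating its row and column leaves {2}.
Row 6, column 1: eliminating its row and column leaves {5}.
Row 6, column 4: eliminating its row and column leaves {1}.
Only one assignment across all blanks avoids any row or column repeat, giving 1 completion.

1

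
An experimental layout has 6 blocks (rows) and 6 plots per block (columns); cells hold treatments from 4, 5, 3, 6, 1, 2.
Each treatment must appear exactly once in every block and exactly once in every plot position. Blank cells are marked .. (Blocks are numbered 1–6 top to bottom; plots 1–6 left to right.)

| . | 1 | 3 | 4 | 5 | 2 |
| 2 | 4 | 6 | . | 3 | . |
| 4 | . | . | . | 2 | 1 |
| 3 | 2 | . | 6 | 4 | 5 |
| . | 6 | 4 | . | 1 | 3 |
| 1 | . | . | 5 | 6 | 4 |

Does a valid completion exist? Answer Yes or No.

No

Block 2, plot 6: block 2 together with plot 6 already contain {4, 5, 3, 6, 1, 2} — every symbol — so nothing can go there. The grid has no valid completion.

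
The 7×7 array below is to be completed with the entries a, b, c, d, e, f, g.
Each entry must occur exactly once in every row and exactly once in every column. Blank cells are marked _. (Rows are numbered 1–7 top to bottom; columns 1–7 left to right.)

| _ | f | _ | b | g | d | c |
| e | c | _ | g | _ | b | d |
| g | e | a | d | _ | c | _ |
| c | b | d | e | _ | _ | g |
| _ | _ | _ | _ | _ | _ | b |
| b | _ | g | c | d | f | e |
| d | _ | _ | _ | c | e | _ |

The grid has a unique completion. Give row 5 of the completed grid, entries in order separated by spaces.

f d c a e g b

Row 1, column 1: row 1 has {b, c, d, f, g} and column 1 has {b, c, d, e, g}, leaving only a.
Row 5, column 1: row 5 has {b} and column 1 has {a, b, c, d, e, g}, leaving only f.
Row 5, column 4: row 5 has {b, f} and column 4 has {b, c, d, e, g}, leaving only a.
Row 5, column 5: row 5 has {a, b, f} and column 5 has {c, d, g}, leaving only e.
Row 5, column 3: row 5 has {a, b, e, f} and column 3 has {a, d, g}, leaving only c.
Row 5, column 6: row 5 has {a, b, c, e, f} and column 6 has {b, c, d, e, f}, leaving only g.
Row 5, column 2: row 5 has {a, b, c, e, f, g} and column 2 has {b, c, e, f}, leaving only d.
So row 5 reads: f d c a e g b.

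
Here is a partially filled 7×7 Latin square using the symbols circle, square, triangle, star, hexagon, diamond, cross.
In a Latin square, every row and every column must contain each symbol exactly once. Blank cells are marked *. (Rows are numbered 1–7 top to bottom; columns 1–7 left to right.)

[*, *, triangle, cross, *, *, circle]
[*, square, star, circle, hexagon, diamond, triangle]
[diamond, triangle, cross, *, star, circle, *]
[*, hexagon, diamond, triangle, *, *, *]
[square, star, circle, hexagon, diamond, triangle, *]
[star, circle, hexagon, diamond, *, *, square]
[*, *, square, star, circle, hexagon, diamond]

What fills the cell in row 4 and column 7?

star

Row 1, column 1: row 1 has {circle, triangle, cross} and column 1 has {square, star, diamond}, leaving only hexagon.
Row 1, column 2: row 1 has {circle, triangle, hexagon, cross} and column 2 has {circle, square, triangle, star, hexagon}, leaving only diamond.
Row 1, column 5: row 1 has {circle, triangle, hexagon, diamond, cross} and column 5 has {circle, star, hexagon, diamond}, leaving only square.
Row 1, column 6: row 1 has {circle, square, triangle, hexagon, diamond, cross} and column 6 has {circle, triangle, hexagon, diamond}, leaving only star.
Row 2, column 1: row 2 has {circle, square, triangle, star, hexagon, diamond} and column 1 has {square, star, hexagon, diamond}, leaving only cross.
Row 3, column 4: row 3 has {circle, triangle, star, diamond, cross} and column 4 has {circle, triangle, star, hexagon, diamond, cross}, leaving only square.
Row 3, column 7: row 3 has {circle, square, triangle, star, diamond, cross} and column 7 has {circle, square, triangle, diamond}, leaving only hexagon.
Row 4, column 1: row 4 has {triangle, hexagon, diamond} and column 1 has {square, star, hexagon, diamond, cross}, leaving only circle.
Row 4, column 5: row 4 has {circle, triangle, hexagon, diamond} and column 5 has {circle, square, star, hexagon, diamond}, leaving only cross.
Row 4 already has {circle, triangle, hexagon, diamond, cross} and column 7 already has {circle, square, triangle, hexagon, diamond}, so row 4, column 7 must be star.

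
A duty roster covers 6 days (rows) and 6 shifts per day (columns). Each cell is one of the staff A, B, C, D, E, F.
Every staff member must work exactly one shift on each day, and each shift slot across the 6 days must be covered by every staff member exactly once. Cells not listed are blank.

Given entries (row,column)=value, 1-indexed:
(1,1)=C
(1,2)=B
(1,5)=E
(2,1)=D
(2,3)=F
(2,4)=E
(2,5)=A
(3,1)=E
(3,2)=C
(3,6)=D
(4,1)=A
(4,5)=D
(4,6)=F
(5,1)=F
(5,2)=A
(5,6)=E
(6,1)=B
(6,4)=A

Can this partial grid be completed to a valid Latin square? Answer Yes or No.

No

Day 2, shift 2: day 2 together with shift 2 already contain {A, B, C, D, E, F} — every symbol — so nothing can go there. The grid has no valid completion.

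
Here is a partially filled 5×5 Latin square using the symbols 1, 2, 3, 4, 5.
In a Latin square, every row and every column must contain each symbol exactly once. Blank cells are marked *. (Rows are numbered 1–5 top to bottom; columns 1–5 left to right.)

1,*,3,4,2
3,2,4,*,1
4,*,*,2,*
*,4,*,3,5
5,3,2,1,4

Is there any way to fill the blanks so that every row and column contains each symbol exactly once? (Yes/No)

Yes

No row or column among the givens repeats a symbol, and propagating forced cells runs into no contradiction.
One valid completion exists (for instance, 1 5 3 4 2 / 3 2 4 5 1 / 4 1 5 2 3 / 2 4 1 3 5 / 5 3 2 1 4).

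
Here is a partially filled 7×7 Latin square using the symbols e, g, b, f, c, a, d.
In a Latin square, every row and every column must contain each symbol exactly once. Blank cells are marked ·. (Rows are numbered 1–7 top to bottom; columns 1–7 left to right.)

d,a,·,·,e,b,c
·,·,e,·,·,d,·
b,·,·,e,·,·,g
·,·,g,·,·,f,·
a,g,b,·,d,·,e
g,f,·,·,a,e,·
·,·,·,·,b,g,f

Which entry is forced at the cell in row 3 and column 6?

a

Row 1, column 3: row 1 has {e, b, c, a, d} and column 3 has {e, g, b}, leaving only f.
Row 1, column 4: row 1 has {e, b, f, c, a, d} and column 4 has {e}, leaving only g.
Row 4, column 5: row 4 has {g, f} and column 5 has {e, b, a, d}, leaving only c.
Row 3, column 5: row 3 has {e, g, b} and column 5 has {e, b, c, a, d}, leaving only f.
Row 2, column 5: row 2 has {e, d} and column 5 has {e, b, f, c, a, d}, leaving only g.
Row 4, column 1: row 4 has {g, f, c} and column 1 has {g, b, a, d}, leaving only e.
Row 5, column 6: row 5 has {e, g, b, a, d} and column 6 has {e, g, b, f, d}, leaving only c.
Row 3 already has {e, g, b, f} and column 6 already has {e, g, b, f, c, d}, so row 3, column 6 must be a.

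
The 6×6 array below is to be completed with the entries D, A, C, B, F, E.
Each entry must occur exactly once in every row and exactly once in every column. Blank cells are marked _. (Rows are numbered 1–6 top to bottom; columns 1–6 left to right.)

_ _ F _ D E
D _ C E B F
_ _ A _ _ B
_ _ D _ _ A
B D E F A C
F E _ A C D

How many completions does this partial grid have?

Row 1, column 1: eliminating its row and column leaves {A, C}.
Row 1, column 2: eliminating its row and column leaves {A, C, B}.
Row 1, column 4: eliminating its row and column leaves {C, B}.
Row 2, column 2: eliminating its row and column leaves {A}.
Row 3, column 1: eliminating its row and column leaves {C, E}.
Row 3, column 2: eliminating its row and column leaves {C, F}.
Row 3, column 4: eliminating its row and column leaves {D, C}.
Row 3, column 5: eliminating its row and column leaves {F, E}.
Row 4, column 1: eliminating its row and column leaves {C, E}.
Row 4, column 2: eliminating its row and column leaves {C, B, F}.
Row 4, column 4: eliminating its row and column leaves {C, B}.
Row 4, column 5: eliminating its row and column leaves {F, E}.
Row 6, column 3: eliminating its row and column leaves {B}.
Enumerating the assignments across these blanks that avoid any row or column repeat gives 3 completions.

3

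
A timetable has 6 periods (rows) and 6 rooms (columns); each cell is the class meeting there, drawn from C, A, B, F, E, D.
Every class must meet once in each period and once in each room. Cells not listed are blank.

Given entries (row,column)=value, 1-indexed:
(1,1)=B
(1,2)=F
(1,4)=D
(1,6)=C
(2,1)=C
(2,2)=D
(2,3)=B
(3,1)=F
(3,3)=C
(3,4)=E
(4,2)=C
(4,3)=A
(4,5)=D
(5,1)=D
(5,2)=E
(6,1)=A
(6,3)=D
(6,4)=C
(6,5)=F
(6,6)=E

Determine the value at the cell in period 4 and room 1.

Period 4 already has {C, A, D} and room 1 already has {C, A, B, F, D}, so period 4, room 1 must be E.

E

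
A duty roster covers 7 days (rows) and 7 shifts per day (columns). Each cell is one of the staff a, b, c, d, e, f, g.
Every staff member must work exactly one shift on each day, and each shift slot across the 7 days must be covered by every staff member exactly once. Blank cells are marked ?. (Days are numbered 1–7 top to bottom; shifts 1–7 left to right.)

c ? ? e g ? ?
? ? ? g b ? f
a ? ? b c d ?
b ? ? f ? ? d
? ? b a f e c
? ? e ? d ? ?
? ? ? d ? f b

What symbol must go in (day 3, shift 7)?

e

Day 1, shift 7: day 1 has {c, e, g} and shift 7 has {b, c, d, f}, leaving only a.
Day 1, shift 6: day 1 has {a, c, e, g} and shift 6 has {d, e, f}, leaving only b.
Day 6, shift 4: day 6 has {d, e} and shift 4 has {a, b, d, e, f, g}, leaving only c.
Day 6, shift 7: day 6 has {c, d, e} and shift 7 has {a, b, c, d, f}, leaving only g.
Day 3 already has {a, b, c, d} and shift 7 already has {a, b, c, d, f, g}, so day 3, shift 7 must be e.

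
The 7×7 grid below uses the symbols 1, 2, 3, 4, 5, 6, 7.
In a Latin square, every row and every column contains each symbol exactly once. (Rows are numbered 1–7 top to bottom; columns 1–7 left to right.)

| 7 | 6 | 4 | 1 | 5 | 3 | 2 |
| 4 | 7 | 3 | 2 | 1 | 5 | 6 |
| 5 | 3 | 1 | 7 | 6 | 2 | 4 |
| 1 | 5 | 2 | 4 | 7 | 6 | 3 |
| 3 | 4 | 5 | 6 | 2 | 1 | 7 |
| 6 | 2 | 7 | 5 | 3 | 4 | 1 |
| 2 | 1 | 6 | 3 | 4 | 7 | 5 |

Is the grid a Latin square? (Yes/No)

Yes

Each row is a permutation of the 7 symbols, and so is each column.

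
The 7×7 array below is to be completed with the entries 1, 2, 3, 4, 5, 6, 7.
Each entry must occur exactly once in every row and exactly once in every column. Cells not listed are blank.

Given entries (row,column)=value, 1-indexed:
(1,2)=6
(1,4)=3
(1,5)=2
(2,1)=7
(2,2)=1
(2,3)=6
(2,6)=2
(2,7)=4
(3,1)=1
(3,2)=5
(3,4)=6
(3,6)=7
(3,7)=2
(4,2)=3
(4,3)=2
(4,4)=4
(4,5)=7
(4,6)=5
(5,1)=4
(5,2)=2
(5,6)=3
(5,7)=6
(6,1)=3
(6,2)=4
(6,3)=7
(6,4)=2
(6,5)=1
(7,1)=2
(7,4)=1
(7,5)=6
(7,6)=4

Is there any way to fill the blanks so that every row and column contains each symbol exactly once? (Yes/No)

Yes

No row or column among the givens repeats a symbol, and propagating forced cells runs into no contradiction.
One valid completion exists (for instance, 5 6 4 3 2 1 7 / 7 1 6 5 3 2 4 / 1 5 3 6 4 7 2 / 6 3 2 4 7 5 1 / 4 2 1 7 5 3 6 / 3 4 7 2 1 6 5 / 2 7 5 1 6 4 3).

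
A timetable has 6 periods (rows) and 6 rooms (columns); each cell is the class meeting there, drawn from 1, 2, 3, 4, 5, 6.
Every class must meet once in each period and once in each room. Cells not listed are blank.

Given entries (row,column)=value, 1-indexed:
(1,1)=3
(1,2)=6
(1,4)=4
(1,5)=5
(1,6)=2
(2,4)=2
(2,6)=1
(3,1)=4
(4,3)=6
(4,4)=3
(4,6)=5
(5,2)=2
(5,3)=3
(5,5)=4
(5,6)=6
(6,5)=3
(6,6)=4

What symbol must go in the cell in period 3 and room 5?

2

Period 1, room 3: period 1 has {2, 3, 4, 5, 6} and room 3 has {3, 6}, leaving only 1.
Period 2, room 5: period 2 has {1, 2} and room 5 has {3, 4, 5}, leaving only 6.
Period 2, room 1: period 2 has {1, 2, 6} and room 1 has {3, 4}, leaving only 5.
Period 2, room 3: period 2 has {1, 2, 5, 6} and room 3 has {1, 3, 6}, leaving only 4.
Period 2, room 2: period 2 has {1, 2, 4, 5, 6} and room 2 has {2, 6}, leaving only 3.
Period 3, room 6: period 3 has {4} and room 6 has {1, 2, 4, 5, 6}, leaving only 3.
Period 5, room 1: period 5 has {2, 3, 4, 6} and room 1 has {3, 4, 5}, leaving only 1.
Period 4, room 1: period 4 has {3, 5, 6} and room 1 has {1, 3, 4, 5}, leaving only 2.
Period 4, room 5: period 4 has {2, 3, 5, 6} and room 5 has {3, 4, 5, 6}, leaving only 1.
Period 3 already has {3, 4} and room 5 already has {1, 3, 4, 5, 6}, so period 3, room 5 must be 2.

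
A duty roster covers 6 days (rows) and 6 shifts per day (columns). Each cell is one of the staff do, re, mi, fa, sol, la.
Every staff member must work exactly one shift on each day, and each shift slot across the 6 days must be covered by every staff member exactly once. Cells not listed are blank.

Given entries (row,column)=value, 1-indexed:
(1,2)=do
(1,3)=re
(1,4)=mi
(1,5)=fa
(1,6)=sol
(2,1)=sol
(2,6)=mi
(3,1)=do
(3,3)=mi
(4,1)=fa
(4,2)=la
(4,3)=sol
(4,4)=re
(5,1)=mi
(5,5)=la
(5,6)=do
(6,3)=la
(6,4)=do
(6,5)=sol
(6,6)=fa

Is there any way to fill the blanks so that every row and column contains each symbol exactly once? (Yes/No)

No

Day 4, shift 6: day 4 together with shift 6 already contain {do, re, mi, fa, sol, la} — every symbol — so nothing can go there. The grid has no valid completion.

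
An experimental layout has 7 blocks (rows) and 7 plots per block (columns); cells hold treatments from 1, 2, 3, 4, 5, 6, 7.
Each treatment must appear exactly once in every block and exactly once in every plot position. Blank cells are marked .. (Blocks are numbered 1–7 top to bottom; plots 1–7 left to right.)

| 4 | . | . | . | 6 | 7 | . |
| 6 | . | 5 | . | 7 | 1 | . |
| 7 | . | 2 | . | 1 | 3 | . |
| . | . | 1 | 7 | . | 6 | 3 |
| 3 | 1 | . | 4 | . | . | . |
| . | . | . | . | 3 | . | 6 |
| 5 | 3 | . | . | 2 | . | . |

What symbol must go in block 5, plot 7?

Block 1, plot 3: block 1 has {4, 6, 7} and plot 3 has {1, 2, 5}, leaving only 3.
Block 4, plot 1: block 4 has {1, 3, 6, 7} and plot 1 has {3, 4, 5, 6, 7}, leaving only 2.
Block 5, plot 5: block 5 has {1, 3, 4} and plot 5 has {1, 2, 3, 6, 7}, leaving only 5.
Block 4, plot 5: block 4 has {1, 2, 3, 6, 7} and plot 5 has {1, 2, 3, 5, 6, 7}, leaving only 4.
Block 4, plot 2: block 4 has {1, 2, 3, 4, 6, 7} and plot 2 has {1, 3}, leaving only 5.
Block 1, plot 2: block 1 has {3, 4, 6, 7} and plot 2 has {1, 3, 5}, leaving only 2.
Block 2, plot 2: block 2 has {1, 5, 6, 7} and plot 2 has {1, 2, 3, 5}, leaving only 4.
Block 2, plot 7: block 2 has {1, 4, 5, 6, 7} and plot 7 has {3, 6}, leaving only 2.
Block 5 already has {1, 3, 4, 5} and plot 7 already has {2, 3, 6}, so block 5, plot 7 must be 7.

7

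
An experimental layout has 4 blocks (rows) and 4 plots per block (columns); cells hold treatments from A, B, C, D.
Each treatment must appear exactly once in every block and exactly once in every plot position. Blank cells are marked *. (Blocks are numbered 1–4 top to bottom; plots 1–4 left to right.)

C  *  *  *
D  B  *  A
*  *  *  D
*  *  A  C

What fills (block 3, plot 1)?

Block 1, plot 4: block 1 has {C} and plot 4 has {A, C, D}, leaving only B.
Block 1, plot 3: block 1 has {B, C} and plot 3 has {A}, leaving only D.
Block 1, plot 2: block 1 has {B, C, D} and plot 2 has {B}, leaving only A.
Block 2, plot 3: block 2 has {A, B, D} and plot 3 has {A, D}, leaving only C.
Block 3, plot 2: block 3 has {D} and plot 2 has {A, B}, leaving only C.
Block 3, plot 3: block 3 has {C, D} and plot 3 has {A, C, D}, leaving only B.
Block 3 already has {B, C, D} and plot 1 already has {C, D}, so block 3, plot 1 must be A.

A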